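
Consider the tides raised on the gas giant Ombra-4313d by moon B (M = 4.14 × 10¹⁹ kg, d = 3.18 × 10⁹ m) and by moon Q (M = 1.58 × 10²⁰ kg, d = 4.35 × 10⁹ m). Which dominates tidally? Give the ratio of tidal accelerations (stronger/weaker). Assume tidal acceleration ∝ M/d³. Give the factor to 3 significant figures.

Compare M/d³ for the two perturbers:
Moon B: (4.14 × 10¹⁹) / (3.18 × 10⁹)³ = 1.287 × 10⁻⁹
Moon Q: (1.58 × 10²⁰) / (4.35 × 10⁹)³ = 1.920 × 10⁻⁹
Ratio (larger/smaller) = 1.49

Moon Q, by a factor of ≈ 1.49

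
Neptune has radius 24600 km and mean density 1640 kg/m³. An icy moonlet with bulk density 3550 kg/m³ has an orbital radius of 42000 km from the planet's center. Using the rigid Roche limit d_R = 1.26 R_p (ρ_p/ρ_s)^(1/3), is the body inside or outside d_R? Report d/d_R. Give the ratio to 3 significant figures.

outside; d/d_R ≈ 1.75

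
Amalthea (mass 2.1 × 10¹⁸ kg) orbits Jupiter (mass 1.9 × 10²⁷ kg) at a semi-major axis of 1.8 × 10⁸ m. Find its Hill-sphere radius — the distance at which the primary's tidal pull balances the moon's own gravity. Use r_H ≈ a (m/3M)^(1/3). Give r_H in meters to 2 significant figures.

1.3 × 10⁵ m

r_H ≈ a (m/3M)^(1/3)
    = (1.8 × 10⁸) × (2.1 × 10¹⁸ / (3 × 1.9 × 10²⁷))^(1/3)
    = 1.3 × 10⁵ m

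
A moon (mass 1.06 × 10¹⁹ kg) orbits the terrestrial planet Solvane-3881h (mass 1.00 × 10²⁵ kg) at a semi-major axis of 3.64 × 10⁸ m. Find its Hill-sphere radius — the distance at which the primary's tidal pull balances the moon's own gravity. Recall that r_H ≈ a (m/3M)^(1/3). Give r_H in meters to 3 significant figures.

2.57 × 10⁶ m

r_H ≈ a (m/3M)^(1/3)
    = (3.64 × 10⁸) × (1.06 × 10¹⁹ / (3 × 1.00 × 10²⁵))^(1/3)
    = 2.57 × 10⁶ m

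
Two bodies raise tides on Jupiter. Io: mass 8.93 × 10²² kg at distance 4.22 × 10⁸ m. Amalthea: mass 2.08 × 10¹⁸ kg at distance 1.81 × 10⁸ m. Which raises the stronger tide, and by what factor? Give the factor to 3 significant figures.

Tidal stretch scales as M/d³; compute that for each body.
Io: (8.93 × 10²²) / (4.22 × 10⁸)³ = 1.188 × 10⁻³
Amalthea: (2.08 × 10¹⁸) / (1.81 × 10⁸)³ = 3.508 × 10⁻⁷
Ratio (larger/smaller) = 3390

Io, by a factor of ≈ 3390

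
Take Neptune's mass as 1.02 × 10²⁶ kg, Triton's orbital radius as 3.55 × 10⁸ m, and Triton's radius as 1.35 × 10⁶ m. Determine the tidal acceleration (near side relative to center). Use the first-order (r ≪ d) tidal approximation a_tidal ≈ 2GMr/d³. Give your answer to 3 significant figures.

4.11 × 10⁻⁴ m/s²

Differencing GM/(d−r)² and GM/d² to first order in r/d gives 2GMr/d³.
Δg = 2GMr/d³
   = 2 × (6.674 × 10⁻¹¹) × (1.02 × 10²⁶) × (1.35 × 10⁶) / (3.55 × 10⁸)³
   = 4.11 × 10⁻⁴ m/s²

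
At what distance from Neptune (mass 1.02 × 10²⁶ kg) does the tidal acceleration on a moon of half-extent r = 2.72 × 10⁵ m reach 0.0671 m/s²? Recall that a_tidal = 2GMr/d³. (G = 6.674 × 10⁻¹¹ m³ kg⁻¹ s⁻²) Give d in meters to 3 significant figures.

3.81 × 10⁷ m

2GMr/d³ = a_tidal  ⇒  d = (2GMr / a_tidal)^(1/3)
d = (2 × 6.674×10⁻¹¹ × (1.02 × 10²⁶) × (2.72 × 10⁵) / (0.0671))^(1/3)
  = 3.81 × 10⁷ m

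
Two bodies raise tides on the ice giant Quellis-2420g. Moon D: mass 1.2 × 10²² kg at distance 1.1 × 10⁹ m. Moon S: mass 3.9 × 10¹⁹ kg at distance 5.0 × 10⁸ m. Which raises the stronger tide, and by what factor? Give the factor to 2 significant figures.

Tidal acceleration ∝ M/d³, so compare M/d³ for each.
Moon D: (1.2 × 10²²) / (1.1 × 10⁹)³ = 9.016 × 10⁻⁶
Moon S: (3.9 × 10¹⁹) / (5.0 × 10⁸)³ = 3.120 × 10⁻⁷
Ratio (larger/smaller) = 29

Moon D, by a factor of ≈ 29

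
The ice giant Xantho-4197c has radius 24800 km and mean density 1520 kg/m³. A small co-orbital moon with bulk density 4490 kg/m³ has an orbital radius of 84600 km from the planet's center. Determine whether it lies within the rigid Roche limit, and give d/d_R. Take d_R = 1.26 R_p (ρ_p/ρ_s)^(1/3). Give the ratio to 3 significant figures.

outside; d/d_R ≈ 3.88

d_R = 1.26 × (24800 km) × (1520/4490)^(1/3) = 21780 km
d/d_R = (84600) / (21780) = 3.88
Since d/d_R > 1, the body is outside the Roche limit.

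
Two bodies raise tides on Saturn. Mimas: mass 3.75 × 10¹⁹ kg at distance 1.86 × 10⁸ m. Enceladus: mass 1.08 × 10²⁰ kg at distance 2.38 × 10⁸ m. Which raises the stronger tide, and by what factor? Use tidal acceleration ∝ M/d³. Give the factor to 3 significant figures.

Tidal stretch scales as M/d³; compute that for each body.
Mimas: (3.75 × 10¹⁹) / (1.86 × 10⁸)³ = 5.828 × 10⁻⁶
Enceladus: (1.08 × 10²⁰) / (2.38 × 10⁸)³ = 8.011 × 10⁻⁶
Ratio (larger/smaller) = 1.37

Enceladus, by a factor of ≈ 1.37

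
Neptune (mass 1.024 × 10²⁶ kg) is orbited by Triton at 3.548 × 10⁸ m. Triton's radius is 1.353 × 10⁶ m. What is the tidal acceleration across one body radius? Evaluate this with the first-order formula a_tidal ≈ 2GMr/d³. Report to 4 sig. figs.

Δa = 2GMr/d³
   = 2 × (6.674 × 10⁻¹¹) × (1.024 × 10²⁶) × (1.353 × 10⁶) / (3.548 × 10⁸)³
   = 4.141 × 10⁻⁴ m/s²

4.141 × 10⁻⁴ m/s²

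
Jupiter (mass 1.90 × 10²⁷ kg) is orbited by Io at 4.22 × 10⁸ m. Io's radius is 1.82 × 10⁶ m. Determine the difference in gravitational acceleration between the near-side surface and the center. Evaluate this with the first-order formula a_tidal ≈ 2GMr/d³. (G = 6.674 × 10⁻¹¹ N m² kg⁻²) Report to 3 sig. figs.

6.14 × 10⁻³ m/s²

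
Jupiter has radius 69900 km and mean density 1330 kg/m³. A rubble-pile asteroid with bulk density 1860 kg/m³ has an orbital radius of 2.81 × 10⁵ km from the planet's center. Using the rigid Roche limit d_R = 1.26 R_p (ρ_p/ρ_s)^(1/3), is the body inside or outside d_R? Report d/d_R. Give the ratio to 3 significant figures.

outside; d/d_R ≈ 3.57

d_R = 1.26 × (69900 km) × (1330/1860)^(1/3) = 78760 km
d/d_R = (2.81 × 10⁵) / (78760) = 3.57
Since d/d_R > 1, the body is outside the Roche limit.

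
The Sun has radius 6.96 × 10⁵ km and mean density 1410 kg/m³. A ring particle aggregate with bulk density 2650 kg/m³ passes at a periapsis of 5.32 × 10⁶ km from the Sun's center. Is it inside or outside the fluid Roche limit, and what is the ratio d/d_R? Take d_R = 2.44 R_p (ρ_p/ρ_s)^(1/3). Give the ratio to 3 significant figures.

outside; d/d_R ≈ 3.87

d_R = 2.44 × (6.96 × 10⁵ km) × (1410/2650)^(1/3) = 1.376 × 10⁶ km
d/d_R = (5.32 × 10⁶) / (1.376 × 10⁶) = 3.87
Since d/d_R > 1, the body is outside the Roche limit.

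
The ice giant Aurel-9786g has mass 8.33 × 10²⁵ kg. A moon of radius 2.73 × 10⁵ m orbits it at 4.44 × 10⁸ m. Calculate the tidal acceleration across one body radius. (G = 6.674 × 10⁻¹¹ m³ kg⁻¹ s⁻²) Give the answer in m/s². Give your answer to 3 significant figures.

3.47 × 10⁻⁵ m/s²

The tidal stretch is the gradient of GM/d² times the body's extent r, hence the 1/d³ dependence.
Δg = 2GMr/d³
   = 2 × (6.674 × 10⁻¹¹) × (8.33 × 10²⁵) × (2.73 × 10⁵) / (4.44 × 10⁸)³
   = 3.47 × 10⁻⁵ m/s²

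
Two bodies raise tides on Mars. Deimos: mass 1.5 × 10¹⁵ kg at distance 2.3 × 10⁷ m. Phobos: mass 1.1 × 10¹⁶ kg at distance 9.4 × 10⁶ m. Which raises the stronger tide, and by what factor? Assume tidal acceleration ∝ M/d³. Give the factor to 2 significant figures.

Tidal stretch scales as M/d³; compute that for each body.
Deimos: (1.5 × 10¹⁵) / (2.3 × 10⁷)³ = 1.233 × 10⁻⁷
Phobos: (1.1 × 10¹⁶) / (9.4 × 10⁶)³ = 1.324 × 10⁻⁵
Ratio (larger/smaller) = 110

Phobos, by a factor of ≈ 110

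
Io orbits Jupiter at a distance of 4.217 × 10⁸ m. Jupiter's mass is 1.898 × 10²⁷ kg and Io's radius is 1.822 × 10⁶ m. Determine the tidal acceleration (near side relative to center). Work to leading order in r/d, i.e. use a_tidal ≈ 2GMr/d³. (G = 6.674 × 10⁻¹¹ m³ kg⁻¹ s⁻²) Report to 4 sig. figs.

6.155 × 10⁻³ m/s²

Δg = 2GMr/d³
   = 2 × (6.674 × 10⁻¹¹) × (1.898 × 10²⁷) × (1.822 × 10⁶) / (4.217 × 10⁸)³
   = 6.155 × 10⁻³ m/s²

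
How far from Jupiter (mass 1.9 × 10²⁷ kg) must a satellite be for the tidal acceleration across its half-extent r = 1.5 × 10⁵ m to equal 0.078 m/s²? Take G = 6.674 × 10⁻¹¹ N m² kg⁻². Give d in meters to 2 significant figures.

7.9 × 10⁷ m

2GMr/d³ = a_tidal  ⇒  d = (2GMr / a_tidal)^(1/3)
d = (2 × 6.674×10⁻¹¹ × (1.9 × 10²⁷) × (1.5 × 10⁵) / (0.078))^(1/3)
  = 7.9 × 10⁷ m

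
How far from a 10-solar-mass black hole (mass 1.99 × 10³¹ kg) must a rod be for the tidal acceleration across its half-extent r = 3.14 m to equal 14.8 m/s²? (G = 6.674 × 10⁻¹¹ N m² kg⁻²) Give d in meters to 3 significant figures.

2GMr/d³ = a_tidal  ⇒  d = (2GMr / a_tidal)^(1/3)
d = (2 × 6.674×10⁻¹¹ × (1.99 × 10³¹) × (3.14) / (14.8))^(1/3)
  = 8.26 × 10⁶ m

8.26 × 10⁶ m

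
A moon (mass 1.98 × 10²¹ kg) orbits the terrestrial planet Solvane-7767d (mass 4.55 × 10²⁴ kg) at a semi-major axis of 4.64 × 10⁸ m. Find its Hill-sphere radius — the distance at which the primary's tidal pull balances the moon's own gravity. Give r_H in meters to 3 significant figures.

2.44 × 10⁷ m

r_H ≈ a (m/3M)^(1/3)
    = (4.64 × 10⁸) × (1.98 × 10²¹ / (3 × 4.55 × 10²⁴))^(1/3)
    = 2.44 × 10⁷ m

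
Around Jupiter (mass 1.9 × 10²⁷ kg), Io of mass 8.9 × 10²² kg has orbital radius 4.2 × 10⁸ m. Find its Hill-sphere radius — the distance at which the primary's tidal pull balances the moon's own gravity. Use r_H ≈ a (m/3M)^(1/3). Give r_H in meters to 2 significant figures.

1.0 × 10⁷ m

r_H ≈ a (m/3M)^(1/3)
    = (4.2 × 10⁸) × (8.9 × 10²² / (3 × 1.9 × 10²⁷))^(1/3)
    = 1.0 × 10⁷ m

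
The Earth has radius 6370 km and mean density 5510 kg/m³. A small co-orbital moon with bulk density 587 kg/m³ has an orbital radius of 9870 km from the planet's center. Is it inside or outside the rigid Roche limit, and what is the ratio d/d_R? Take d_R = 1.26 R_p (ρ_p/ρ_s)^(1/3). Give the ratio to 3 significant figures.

d_R = 1.26 × (6370 km) × (5510/587)^(1/3) = 16930 km
d/d_R = (9870) / (16930) = 0.583
Since d/d_R < 1, the body is inside the Roche limit.

inside; d/d_R ≈ 0.583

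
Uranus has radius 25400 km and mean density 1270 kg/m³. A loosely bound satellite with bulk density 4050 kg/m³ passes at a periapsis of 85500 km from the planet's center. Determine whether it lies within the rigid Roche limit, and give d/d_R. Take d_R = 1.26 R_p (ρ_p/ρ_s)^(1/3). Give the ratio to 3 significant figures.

d_R = 1.26 × (25400 km) × (1270/4050)^(1/3) = 21740 km
d/d_R = (85500) / (21740) = 3.93
Since d/d_R > 1, the body is outside the Roche limit.

outside; d/d_R ≈ 3.93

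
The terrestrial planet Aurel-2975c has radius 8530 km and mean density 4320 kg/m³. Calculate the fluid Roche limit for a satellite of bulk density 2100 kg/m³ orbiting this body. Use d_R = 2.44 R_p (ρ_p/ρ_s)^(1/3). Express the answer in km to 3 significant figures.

26500 km

d_R = 2.44 × 8530 km × (4320/2100)^(1/3)
    = 26500 km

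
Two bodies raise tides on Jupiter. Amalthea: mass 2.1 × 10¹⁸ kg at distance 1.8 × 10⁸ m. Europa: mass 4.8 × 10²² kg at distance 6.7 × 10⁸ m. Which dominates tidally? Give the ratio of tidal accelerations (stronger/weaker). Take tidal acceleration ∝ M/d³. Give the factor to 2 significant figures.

Tidal stretch scales as M/d³; compute that for each body.
Amalthea: (2.1 × 10¹⁸) / (1.8 × 10⁸)³ = 3.601 × 10⁻⁷
Europa: (4.8 × 10²²) / (6.7 × 10⁸)³ = 1.596 × 10⁻⁴
Ratio (larger/smaller) = 440

Europa, by a factor of ≈ 440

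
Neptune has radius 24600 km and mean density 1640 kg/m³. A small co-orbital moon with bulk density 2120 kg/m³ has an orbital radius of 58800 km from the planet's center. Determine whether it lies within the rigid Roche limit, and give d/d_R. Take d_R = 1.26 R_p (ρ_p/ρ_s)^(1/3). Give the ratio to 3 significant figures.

d_R = 1.26 × (24600 km) × (1640/2120)^(1/3) = 28450 km
d/d_R = (58800) / (28450) = 2.07
Since d/d_R > 1, the body is outside the Roche limit.

outside; d/d_R ≈ 2.07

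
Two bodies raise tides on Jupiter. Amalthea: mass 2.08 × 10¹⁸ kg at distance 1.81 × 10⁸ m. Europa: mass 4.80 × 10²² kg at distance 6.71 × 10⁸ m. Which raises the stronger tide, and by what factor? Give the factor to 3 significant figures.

Europa, by a factor of ≈ 453

Tidal acceleration ∝ M/d³, so compare M/d³ for each.
Amalthea: (2.08 × 10¹⁸) / (1.81 × 10⁸)³ = 3.508 × 10⁻⁷
Europa: (4.80 × 10²²) / (6.71 × 10⁸)³ = 1.589 × 10⁻⁴
Ratio (larger/smaller) = 453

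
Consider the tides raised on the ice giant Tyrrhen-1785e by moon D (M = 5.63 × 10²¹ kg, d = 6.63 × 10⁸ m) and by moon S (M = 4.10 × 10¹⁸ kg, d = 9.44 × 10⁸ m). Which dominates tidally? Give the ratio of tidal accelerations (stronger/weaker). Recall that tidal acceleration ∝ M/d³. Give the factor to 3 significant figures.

Moon D, by a factor of ≈ 3960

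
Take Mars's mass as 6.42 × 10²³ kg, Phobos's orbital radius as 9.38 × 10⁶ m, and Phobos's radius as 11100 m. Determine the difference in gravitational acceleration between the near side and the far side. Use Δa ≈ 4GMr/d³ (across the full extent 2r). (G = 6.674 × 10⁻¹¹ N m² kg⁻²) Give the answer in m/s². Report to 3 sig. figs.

2.31 × 10⁻³ m/s²

a_tidal = 4GMr/d³
        = 4 × (6.674 × 10⁻¹¹) × (6.42 × 10²³) × (11100) / (9.38 × 10⁶)³
        = 2.31 × 10⁻³ m/s²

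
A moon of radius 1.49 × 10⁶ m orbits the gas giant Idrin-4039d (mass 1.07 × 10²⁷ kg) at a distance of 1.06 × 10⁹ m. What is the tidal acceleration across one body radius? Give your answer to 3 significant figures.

1.79 × 10⁻⁴ m/s²

a_tidal = 2GMr/d³
        = 2 × (6.674 × 10⁻¹¹) × (1.07 × 10²⁷) × (1.49 × 10⁶) / (1.06 × 10⁹)³
        = 1.79 × 10⁻⁴ m/s²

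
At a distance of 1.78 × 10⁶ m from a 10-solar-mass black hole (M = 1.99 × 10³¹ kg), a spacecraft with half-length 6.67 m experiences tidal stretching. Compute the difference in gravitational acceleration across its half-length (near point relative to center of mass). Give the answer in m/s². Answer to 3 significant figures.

3.14 × 10³ m/s²

Δg = 2GMr/d³
   = 2 × (6.674 × 10⁻¹¹) × (1.99 × 10³¹) × (6.67) / (1.78 × 10⁶)³
   = 3.14 × 10³ m/s²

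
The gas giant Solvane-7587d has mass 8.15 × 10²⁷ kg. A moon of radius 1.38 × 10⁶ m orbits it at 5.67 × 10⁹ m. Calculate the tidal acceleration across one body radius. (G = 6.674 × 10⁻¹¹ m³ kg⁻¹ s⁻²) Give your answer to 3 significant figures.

8.24 × 10⁻⁶ m/s²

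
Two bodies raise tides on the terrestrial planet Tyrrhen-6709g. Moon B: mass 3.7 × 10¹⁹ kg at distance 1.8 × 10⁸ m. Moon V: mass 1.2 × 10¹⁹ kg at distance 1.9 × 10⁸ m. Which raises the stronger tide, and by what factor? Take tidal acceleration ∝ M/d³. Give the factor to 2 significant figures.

Moon B, by a factor of ≈ 3.6

Tidal acceleration ∝ M/d³, so compare M/d³ for each.
Moon B: (3.7 × 10¹⁹) / (1.8 × 10⁸)³ = 6.344 × 10⁻⁶
Moon V: (1.2 × 10¹⁹) / (1.9 × 10⁸)³ = 1.750 × 10⁻⁶
Ratio (larger/smaller) = 3.6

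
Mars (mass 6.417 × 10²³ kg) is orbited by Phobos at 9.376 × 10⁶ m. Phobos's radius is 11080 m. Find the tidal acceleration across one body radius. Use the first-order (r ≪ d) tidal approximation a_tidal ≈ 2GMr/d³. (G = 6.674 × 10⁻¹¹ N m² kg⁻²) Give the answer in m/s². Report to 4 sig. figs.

a_tidal = 2GMr/d³
        = 2 × (6.674 × 10⁻¹¹) × (6.417 × 10²³) × (11080) / (9.376 × 10⁶)³
        = 1.151 × 10⁻³ m/s²

1.151 × 10⁻³ m/s²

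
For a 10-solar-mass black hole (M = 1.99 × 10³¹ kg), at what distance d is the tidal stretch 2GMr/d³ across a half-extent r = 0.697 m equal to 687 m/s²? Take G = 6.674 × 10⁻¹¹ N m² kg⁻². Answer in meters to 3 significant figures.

1.39 × 10⁶ m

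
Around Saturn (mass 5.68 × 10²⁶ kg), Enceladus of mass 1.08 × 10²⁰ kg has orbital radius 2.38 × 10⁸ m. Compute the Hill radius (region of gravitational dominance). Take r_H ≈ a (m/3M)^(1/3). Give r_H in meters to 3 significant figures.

9.49 × 10⁵ m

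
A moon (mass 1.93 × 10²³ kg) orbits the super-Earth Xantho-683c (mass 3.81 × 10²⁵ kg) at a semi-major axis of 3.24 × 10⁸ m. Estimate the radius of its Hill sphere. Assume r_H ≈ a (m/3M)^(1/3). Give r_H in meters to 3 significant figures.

3.86 × 10⁷ m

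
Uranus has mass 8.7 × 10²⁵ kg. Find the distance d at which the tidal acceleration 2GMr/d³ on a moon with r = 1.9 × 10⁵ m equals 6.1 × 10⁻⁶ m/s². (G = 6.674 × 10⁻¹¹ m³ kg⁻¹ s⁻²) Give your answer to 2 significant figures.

7.1 × 10⁸ m

2GMr/d³ = a_tidal  ⇒  d = (2GMr / a_tidal)^(1/3)
d = (2 × 6.674×10⁻¹¹ × (8.7 × 10²⁵) × (1.9 × 10⁵) / (6.1 × 10⁻⁶))^(1/3)
  = 7.1 × 10⁸ m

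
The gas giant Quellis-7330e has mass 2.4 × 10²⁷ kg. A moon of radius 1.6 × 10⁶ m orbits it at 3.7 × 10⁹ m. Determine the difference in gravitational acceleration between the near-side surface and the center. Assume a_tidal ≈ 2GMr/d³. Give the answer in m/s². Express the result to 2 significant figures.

1.0 × 10⁻⁵ m/s²

Δa = 2GMr/d³
   = 2 × (6.674 × 10⁻¹¹) × (2.4 × 10²⁷) × (1.6 × 10⁶) / (3.7 × 10⁹)³
   = 1.0 × 10⁻⁵ m/s²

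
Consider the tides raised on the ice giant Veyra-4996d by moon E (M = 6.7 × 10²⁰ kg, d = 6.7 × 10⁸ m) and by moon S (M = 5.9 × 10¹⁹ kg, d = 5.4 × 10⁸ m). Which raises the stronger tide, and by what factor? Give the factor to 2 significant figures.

Moon E, by a factor of ≈ 5.9

Compare M/d³ for the two perturbers:
Moon E: (6.7 × 10²⁰) / (6.7 × 10⁸)³ = 2.228 × 10⁻⁶
Moon S: (5.9 × 10¹⁹) / (5.4 × 10⁸)³ = 3.747 × 10⁻⁷
Ratio (larger/smaller) = 5.9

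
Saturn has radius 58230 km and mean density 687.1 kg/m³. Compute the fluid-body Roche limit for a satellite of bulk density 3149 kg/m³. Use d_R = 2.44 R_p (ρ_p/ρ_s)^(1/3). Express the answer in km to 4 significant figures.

d_R = 2.44 × 58230 km × (687.1/3149)^(1/3)
    = 85540 km

85540 km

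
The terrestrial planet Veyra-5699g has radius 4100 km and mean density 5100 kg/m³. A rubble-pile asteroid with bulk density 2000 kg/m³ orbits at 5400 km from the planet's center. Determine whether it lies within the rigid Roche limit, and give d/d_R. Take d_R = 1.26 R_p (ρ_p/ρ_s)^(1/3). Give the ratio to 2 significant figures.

d_R = 1.26 × (4100 km) × (5100/2000)^(1/3) = 7058 km
d/d_R = (5400) / (7058) = 0.77
Since d/d_R < 1, the body is inside the Roche limit.

inside; d/d_R ≈ 0.77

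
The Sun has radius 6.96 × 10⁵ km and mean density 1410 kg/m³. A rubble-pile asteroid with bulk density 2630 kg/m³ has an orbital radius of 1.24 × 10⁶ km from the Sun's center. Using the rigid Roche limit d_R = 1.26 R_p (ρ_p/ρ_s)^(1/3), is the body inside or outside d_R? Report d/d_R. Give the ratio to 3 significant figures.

d_R = 1.26 × (6.96 × 10⁵ km) × (1410/2630)^(1/3) = 7.124 × 10⁵ km
d/d_R = (1.24 × 10⁶) / (7.124 × 10⁵) = 1.74
Since d/d_R > 1, the body is outside the Roche limit.

outside; d/d_R ≈ 1.74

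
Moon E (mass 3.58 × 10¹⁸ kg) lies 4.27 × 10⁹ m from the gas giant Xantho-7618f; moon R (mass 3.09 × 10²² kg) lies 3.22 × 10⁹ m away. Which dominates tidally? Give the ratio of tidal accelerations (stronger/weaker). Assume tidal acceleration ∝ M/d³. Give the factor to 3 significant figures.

Tidal acceleration ∝ M/d³, so compare M/d³ for each.
Moon E: (3.58 × 10¹⁸) / (4.27 × 10⁹)³ = 4.598 × 10⁻¹¹
Moon R: (3.09 × 10²²) / (3.22 × 10⁹)³ = 9.255 × 10⁻⁷
Ratio (larger/smaller) = 20100

Moon R, by a factor of ≈ 20100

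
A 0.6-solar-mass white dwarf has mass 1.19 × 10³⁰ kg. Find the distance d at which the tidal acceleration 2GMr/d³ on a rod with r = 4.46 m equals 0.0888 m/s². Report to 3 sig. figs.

2GMr/d³ = a_tidal  ⇒  d = (2GMr / a_tidal)^(1/3)
d = (2 × 6.674×10⁻¹¹ × (1.19 × 10³⁰) × (4.46) / (0.0888))^(1/3)
  = 2.00 × 10⁷ m

2.00 × 10⁷ m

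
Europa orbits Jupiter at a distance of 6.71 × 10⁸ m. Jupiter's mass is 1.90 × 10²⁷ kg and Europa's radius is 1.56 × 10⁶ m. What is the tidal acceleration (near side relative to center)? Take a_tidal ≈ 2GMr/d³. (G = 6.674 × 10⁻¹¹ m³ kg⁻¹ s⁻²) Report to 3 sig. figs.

Δg = 2GMr/d³
   = 2 × (6.674 × 10⁻¹¹) × (1.90 × 10²⁷) × (1.56 × 10⁶) / (6.71 × 10⁸)³
   = 1.31 × 10⁻³ m/s²

1.31 × 10⁻³ m/s²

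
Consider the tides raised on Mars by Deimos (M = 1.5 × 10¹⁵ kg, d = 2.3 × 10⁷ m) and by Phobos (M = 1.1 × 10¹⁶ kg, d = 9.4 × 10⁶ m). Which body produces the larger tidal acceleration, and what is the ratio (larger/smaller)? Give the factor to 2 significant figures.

Phobos, by a factor of ≈ 110

Tidal stretch scales as M/d³; compute that for each body.
Deimos: (1.5 × 10¹⁵) / (2.3 × 10⁷)³ = 1.233 × 10⁻⁷
Phobos: (1.1 × 10¹⁶) / (9.4 × 10⁶)³ = 1.324 × 10⁻⁵
Ratio (larger/smaller) = 110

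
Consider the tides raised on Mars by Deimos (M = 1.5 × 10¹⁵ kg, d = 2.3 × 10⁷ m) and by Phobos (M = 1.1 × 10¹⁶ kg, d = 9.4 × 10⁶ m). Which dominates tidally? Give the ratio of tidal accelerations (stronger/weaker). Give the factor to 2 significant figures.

Compare M/d³ for the two perturbers:
Deimos: (1.5 × 10¹⁵) / (2.3 × 10⁷)³ = 1.233 × 10⁻⁷
Phobos: (1.1 × 10¹⁶) / (9.4 × 10⁶)³ = 1.324 × 10⁻⁵
Ratio (larger/smaller) = 110

Phobos, by a factor of ≈ 110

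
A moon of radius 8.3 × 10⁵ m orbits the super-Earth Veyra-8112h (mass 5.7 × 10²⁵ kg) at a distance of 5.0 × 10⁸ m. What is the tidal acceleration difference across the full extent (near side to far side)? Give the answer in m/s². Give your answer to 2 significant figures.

1.0 × 10⁻⁴ m/s²

a_tidal = 4GMr/d³
        = 4 × (6.674 × 10⁻¹¹) × (5.7 × 10²⁵) × (8.3 × 10⁵) / (5.0 × 10⁸)³
        = 1.0 × 10⁻⁴ m/s²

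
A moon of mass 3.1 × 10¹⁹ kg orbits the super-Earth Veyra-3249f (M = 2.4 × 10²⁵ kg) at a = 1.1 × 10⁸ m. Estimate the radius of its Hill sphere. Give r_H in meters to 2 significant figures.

r_H ≈ a (m/3M)^(1/3)
    = (1.1 × 10⁸) × (3.1 × 10¹⁹ / (3 × 2.4 × 10²⁵))^(1/3)
    = 8.3 × 10⁵ m

8.3 × 10⁵ m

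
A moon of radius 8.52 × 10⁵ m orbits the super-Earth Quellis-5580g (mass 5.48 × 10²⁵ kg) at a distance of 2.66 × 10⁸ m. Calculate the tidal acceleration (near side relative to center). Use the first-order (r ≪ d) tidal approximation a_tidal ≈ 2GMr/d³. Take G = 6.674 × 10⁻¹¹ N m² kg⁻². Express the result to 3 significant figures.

3.31 × 10⁻⁴ m/s²

The tidal stretch is the gradient of GM/d² times the body's extent r, hence the 1/d³ dependence.
Δa = 2GMr/d³
   = 2 × (6.674 × 10⁻¹¹) × (5.48 × 10²⁵) × (8.52 × 10⁵) / (2.66 × 10⁸)³
   = 3.31 × 10⁻⁴ m/s²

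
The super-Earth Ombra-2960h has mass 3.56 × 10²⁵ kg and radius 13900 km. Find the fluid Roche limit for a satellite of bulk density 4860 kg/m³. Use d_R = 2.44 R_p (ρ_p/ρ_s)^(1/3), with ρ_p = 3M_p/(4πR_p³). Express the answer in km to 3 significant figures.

29400 km

ρ_p = 3M_p/(4πR_p³) = 3 × (3.56 × 10²⁵) / (4π × (1.39 × 10⁷ m)³) = 3160 kg/m³
d_R = 2.44 × 13900 km × (3160/4860)^(1/3)
    = 29400 km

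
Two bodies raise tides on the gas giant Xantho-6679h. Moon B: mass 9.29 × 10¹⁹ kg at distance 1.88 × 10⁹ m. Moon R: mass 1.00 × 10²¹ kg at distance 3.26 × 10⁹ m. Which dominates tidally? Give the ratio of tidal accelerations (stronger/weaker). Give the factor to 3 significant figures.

Moon R, by a factor of ≈ 2.06

Tidal acceleration ∝ M/d³, so compare M/d³ for each.
Moon B: (9.29 × 10¹⁹) / (1.88 × 10⁹)³ = 1.398 × 10⁻⁸
Moon R: (1.00 × 10²¹) / (3.26 × 10⁹)³ = 2.886 × 10⁻⁸
Ratio (larger/smaller) = 2.06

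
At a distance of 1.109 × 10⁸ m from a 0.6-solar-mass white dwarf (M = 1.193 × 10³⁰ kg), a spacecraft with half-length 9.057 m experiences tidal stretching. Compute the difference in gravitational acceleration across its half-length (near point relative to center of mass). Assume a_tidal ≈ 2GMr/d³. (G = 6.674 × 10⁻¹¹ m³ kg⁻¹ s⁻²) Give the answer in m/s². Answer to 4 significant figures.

The tidal stretch is the gradient of GM/d² times the body's extent r, hence the 1/d³ dependence.
Δg = 2GMr/d³
   = 2 × (6.674 × 10⁻¹¹) × (1.193 × 10³⁰) × (9.057) / (1.109 × 10⁸)³
   = 1.057 × 10⁻³ m/s²

1.057 × 10⁻³ m/s²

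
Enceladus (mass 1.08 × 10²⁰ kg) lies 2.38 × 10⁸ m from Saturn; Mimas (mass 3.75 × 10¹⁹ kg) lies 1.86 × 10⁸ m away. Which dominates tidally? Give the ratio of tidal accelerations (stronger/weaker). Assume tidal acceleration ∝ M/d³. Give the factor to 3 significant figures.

Compare M/d³ for the two perturbers:
Enceladus: (1.08 × 10²⁰) / (2.38 × 10⁸)³ = 8.011 × 10⁻⁶
Mimas: (3.75 × 10¹⁹) / (1.86 × 10⁸)³ = 5.828 × 10⁻⁶
Ratio (larger/smaller) = 1.37

Enceladus, by a factor of ≈ 1.37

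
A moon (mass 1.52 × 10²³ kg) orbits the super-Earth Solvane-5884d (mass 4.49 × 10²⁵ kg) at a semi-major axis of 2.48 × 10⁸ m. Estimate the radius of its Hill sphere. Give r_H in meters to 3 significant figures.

2.58 × 10⁷ m

r_H ≈ a (m/3M)^(1/3)
    = (2.48 × 10⁸) × (1.52 × 10²³ / (3 × 4.49 × 10²⁵))^(1/3)
    = 2.58 × 10⁷ m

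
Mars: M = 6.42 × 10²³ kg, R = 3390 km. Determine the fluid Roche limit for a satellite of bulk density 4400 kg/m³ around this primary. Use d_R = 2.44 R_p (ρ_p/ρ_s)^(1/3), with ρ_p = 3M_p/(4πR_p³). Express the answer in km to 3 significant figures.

7970 km

ρ_p = 3M_p/(4πR_p³) = 3 × (6.42 × 10²³) / (4π × (3.39 × 10⁶ m)³) = 3930 kg/m³
d_R = 2.44 × 3390 km × (3930/4400)^(1/3)
    = 7970 km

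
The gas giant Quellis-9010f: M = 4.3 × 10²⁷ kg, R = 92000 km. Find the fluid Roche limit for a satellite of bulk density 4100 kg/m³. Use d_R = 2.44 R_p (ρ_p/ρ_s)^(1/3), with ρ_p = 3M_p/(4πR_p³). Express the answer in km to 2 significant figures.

1.5 × 10⁵ km

ρ_p = 3M_p/(4πR_p³) = 3 × (4.3 × 10²⁷) / (4π × (9.2 × 10⁷ m)³) = 1300 kg/m³
d_R = 2.44 × 92000 km × (1300/4100)^(1/3)
    = 1.5 × 10⁵ km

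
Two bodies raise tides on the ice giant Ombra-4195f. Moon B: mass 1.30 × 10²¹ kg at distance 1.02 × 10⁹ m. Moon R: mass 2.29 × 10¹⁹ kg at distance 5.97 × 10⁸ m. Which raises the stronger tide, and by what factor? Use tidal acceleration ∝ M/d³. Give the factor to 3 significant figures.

Compare M/d³ for the two perturbers:
Moon B: (1.30 × 10²¹) / (1.02 × 10⁹)³ = 1.225 × 10⁻⁶
Moon R: (2.29 × 10¹⁹) / (5.97 × 10⁸)³ = 1.076 × 10⁻⁷
Ratio (larger/smaller) = 11.4

Moon B, by a factor of ≈ 11.4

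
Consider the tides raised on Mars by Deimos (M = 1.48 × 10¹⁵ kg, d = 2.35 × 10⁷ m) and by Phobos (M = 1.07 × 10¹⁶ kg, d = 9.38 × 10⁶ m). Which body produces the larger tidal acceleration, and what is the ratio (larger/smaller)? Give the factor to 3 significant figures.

Tidal stretch scales as M/d³; compute that for each body.
Deimos: (1.48 × 10¹⁵) / (2.35 × 10⁷)³ = 1.140 × 10⁻⁷
Phobos: (1.07 × 10¹⁶) / (9.38 × 10⁶)³ = 1.297 × 10⁻⁵
Ratio (larger/smaller) = 114

Phobos, by a factor of ≈ 114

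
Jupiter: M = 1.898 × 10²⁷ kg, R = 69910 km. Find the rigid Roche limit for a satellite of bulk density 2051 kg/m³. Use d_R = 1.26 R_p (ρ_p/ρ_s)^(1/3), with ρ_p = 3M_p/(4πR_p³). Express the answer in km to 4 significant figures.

ρ_p = 3M_p/(4πR_p³) = 3 × (1.898 × 10²⁷) / (4π × (6.991 × 10⁷ m)³) = 1326 kg/m³
d_R = 1.26 × 69910 km × (1326/2051)^(1/3)
    = 76170 km

76170 km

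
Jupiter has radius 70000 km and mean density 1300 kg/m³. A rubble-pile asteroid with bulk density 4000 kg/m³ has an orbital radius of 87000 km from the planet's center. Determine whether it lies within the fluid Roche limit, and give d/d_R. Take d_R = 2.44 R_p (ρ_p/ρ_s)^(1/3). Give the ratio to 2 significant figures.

d_R = 2.44 × (70000 km) × (1300/4000)^(1/3) = 1.174 × 10⁵ km
d/d_R = (87000) / (1.174 × 10⁵) = 0.74
Since d/d_R < 1, the body is inside the Roche limit.

inside; d/d_R ≈ 0.74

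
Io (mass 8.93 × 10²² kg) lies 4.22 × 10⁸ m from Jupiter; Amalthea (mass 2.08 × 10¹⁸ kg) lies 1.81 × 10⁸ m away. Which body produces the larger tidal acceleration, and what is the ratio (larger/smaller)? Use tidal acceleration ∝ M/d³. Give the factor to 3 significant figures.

Io, by a factor of ≈ 3390

The tide-raising term goes as M/d³ (the gradient of a 1/d² field).
Io: (8.93 × 10²²) / (4.22 × 10⁸)³ = 1.188 × 10⁻³
Amalthea: (2.08 × 10¹⁸) / (1.81 × 10⁸)³ = 3.508 × 10⁻⁷
Ratio (larger/smaller) = 3390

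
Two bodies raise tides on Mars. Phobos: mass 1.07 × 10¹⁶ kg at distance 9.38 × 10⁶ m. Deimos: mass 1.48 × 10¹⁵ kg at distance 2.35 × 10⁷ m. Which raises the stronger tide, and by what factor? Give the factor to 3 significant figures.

Phobos, by a factor of ≈ 114

Tidal acceleration ∝ M/d³, so compare M/d³ for each.
Phobos: (1.07 × 10¹⁶) / (9.38 × 10⁶)³ = 1.297 × 10⁻⁵
Deimos: (1.48 × 10¹⁵) / (2.35 × 10⁷)³ = 1.140 × 10⁻⁷
Ratio (larger/smaller) = 114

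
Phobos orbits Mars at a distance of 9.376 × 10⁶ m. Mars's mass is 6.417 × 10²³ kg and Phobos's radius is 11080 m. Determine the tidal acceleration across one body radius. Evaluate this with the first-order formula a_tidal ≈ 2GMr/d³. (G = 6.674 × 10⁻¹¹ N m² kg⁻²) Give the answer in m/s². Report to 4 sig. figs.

1.151 × 10⁻³ m/s²

a_tidal = 2GMr/d³
        = 2 × (6.674 × 10⁻¹¹) × (6.417 × 10²³) × (11080) / (9.376 × 10⁶)³
        = 1.151 × 10⁻³ m/s²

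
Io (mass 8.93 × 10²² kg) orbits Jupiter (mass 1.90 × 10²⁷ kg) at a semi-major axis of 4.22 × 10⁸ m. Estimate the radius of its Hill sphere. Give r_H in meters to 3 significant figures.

1.06 × 10⁷ m

r_H ≈ a (m/3M)^(1/3)
    = (4.22 × 10⁸) × (8.93 × 10²² / (3 × 1.90 × 10²⁷))^(1/3)
    = 1.06 × 10⁷ m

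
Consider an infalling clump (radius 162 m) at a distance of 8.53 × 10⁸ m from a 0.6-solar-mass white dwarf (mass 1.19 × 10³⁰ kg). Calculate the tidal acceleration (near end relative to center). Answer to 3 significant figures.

4.15 × 10⁻⁵ m/s²

Δa = 2GMr/d³
   = 2 × (6.674 × 10⁻¹¹) × (1.19 × 10³⁰) × (162) / (8.53 × 10⁸)³
   = 4.15 × 10⁻⁵ m/s²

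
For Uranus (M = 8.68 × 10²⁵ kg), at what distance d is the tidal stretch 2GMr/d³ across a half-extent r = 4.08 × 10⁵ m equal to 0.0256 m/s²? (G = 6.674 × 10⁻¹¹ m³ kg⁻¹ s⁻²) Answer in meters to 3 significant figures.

5.69 × 10⁷ m

2GMr/d³ = a_tidal  ⇒  d = (2GMr / a_tidal)^(1/3)
d = (2 × 6.674×10⁻¹¹ × (8.68 × 10²⁵) × (4.08 × 10⁵) / (0.0256))^(1/3)
  = 5.69 × 10⁷ m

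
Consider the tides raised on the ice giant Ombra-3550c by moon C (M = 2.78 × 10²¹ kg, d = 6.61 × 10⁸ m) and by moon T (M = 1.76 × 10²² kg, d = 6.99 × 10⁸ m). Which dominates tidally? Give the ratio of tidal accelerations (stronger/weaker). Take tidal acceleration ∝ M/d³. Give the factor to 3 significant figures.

Moon T, by a factor of ≈ 5.35

Tidal acceleration ∝ M/d³, so compare M/d³ for each.
Moon C: (2.78 × 10²¹) / (6.61 × 10⁸)³ = 9.626 × 10⁻⁶
Moon T: (1.76 × 10²²) / (6.99 × 10⁸)³ = 5.153 × 10⁻⁵
Ratio (larger/smaller) = 5.35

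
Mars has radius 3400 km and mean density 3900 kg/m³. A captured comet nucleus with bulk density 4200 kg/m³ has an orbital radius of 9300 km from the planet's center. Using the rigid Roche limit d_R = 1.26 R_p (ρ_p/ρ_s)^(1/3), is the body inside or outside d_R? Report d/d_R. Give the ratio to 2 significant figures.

outside; d/d_R ≈ 2.2

d_R = 1.26 × (3400 km) × (3900/4200)^(1/3) = 4179 km
d/d_R = (9300) / (4179) = 2.2
Since d/d_R > 1, the body is outside the Roche limit.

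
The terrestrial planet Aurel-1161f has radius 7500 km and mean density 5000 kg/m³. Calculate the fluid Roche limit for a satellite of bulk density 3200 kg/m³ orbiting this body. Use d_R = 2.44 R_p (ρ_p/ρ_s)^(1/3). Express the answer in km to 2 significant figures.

d_R = 2.44 × 7500 km × (5000/3200)^(1/3)
    = 21000 km

21000 km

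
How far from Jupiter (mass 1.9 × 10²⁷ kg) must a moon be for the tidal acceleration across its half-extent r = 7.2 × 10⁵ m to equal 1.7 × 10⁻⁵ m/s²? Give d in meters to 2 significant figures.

2.2 × 10⁹ m

2GMr/d³ = a_tidal  ⇒  d = (2GMr / a_tidal)^(1/3)
d = (2 × 6.674×10⁻¹¹ × (1.9 × 10²⁷) × (7.2 × 10⁵) / (1.7 × 10⁻⁵))^(1/3)
  = 2.2 × 10⁹ m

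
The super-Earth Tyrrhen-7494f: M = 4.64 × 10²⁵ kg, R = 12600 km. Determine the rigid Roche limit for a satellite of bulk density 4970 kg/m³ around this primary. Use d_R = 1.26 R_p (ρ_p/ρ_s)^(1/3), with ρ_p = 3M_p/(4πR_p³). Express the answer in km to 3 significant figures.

16500 km

ρ_p = 3M_p/(4πR_p³) = 3 × (4.64 × 10²⁵) / (4π × (1.26 × 10⁷ m)³) = 5540 kg/m³
d_R = 1.26 × 12600 km × (5540/4970)^(1/3)
    = 16500 km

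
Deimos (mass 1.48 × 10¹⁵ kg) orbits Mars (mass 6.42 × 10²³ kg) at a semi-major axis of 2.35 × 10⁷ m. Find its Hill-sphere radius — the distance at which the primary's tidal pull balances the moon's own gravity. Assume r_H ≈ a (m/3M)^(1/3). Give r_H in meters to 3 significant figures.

2.15 × 10⁴ m

r_H ≈ a (m/3M)^(1/3)
    = (2.35 × 10⁷) × (1.48 × 10¹⁵ / (3 × 6.42 × 10²³))^(1/3)
    = 2.15 × 10⁴ m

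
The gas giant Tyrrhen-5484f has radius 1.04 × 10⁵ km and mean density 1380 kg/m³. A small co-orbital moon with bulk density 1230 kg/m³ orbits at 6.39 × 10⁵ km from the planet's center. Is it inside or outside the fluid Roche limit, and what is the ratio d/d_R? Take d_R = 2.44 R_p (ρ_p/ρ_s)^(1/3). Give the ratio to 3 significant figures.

outside; d/d_R ≈ 2.42

d_R = 2.44 × (1.04 × 10⁵ km) × (1380/1230)^(1/3) = 2.637 × 10⁵ km
d/d_R = (6.39 × 10⁵) / (2.637 × 10⁵) = 2.42
Since d/d_R > 1, the body is outside the Roche limit.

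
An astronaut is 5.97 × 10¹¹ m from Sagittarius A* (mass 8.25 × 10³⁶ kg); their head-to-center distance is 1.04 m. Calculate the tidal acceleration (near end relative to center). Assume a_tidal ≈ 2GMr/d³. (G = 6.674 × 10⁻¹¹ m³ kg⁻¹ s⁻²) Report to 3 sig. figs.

a_tidal = 2GMr/d³
        = 2 × (6.674 × 10⁻¹¹) × (8.25 × 10³⁶) × (1.04) / (5.97 × 10¹¹)³
        = 5.38 × 10⁻⁹ m/s²

5.38 × 10⁻⁹ m/s²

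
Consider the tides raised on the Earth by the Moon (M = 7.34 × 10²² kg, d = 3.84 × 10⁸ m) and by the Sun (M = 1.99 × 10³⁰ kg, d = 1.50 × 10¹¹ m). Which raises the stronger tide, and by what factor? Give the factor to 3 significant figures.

The Moon, by a factor of ≈ 2.20

Tidal acceleration ∝ M/d³, so compare M/d³ for each.
The Moon: (7.34 × 10²²) / (3.84 × 10⁸)³ = 1.296 × 10⁻³
The Sun: (1.99 × 10³⁰) / (1.50 × 10¹¹)³ = 5.896 × 10⁻⁴
Ratio (larger/smaller) = 2.20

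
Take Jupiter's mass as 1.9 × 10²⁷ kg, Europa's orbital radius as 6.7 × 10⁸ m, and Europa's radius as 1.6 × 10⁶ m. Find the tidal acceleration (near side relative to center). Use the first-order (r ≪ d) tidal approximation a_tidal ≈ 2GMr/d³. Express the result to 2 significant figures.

1.3 × 10⁻³ m/s²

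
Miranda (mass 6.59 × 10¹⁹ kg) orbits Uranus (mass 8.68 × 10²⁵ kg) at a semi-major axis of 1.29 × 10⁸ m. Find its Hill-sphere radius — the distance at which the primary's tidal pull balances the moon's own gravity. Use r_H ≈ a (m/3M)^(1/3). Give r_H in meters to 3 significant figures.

8.16 × 10⁵ m

r_H ≈ a (m/3M)^(1/3)
    = (1.29 × 10⁸) × (6.59 × 10¹⁹ / (3 × 8.68 × 10²⁵))^(1/3)
    = 8.16 × 10⁵ m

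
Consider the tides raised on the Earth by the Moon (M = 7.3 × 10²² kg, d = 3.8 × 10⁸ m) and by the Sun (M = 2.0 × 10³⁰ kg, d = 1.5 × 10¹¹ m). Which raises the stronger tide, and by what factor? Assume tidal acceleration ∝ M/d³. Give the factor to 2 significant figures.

The Moon, by a factor of ≈ 2.2

Compare M/d³ for the two perturbers:
The Moon: (7.3 × 10²²) / (3.8 × 10⁸)³ = 1.330 × 10⁻³
The Sun: (2.0 × 10³⁰) / (1.5 × 10¹¹)³ = 5.926 × 10⁻⁴
Ratio (larger/smaller) = 2.2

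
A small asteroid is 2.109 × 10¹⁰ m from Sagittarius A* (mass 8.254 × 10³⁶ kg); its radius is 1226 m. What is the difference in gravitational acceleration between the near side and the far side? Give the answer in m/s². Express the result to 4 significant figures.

2.880 × 10⁻¹ m/s²

Δa = 4GMr/d³
   = 4 × (6.674 × 10⁻¹¹) × (8.254 × 10³⁶) × (1226) / (2.109 × 10¹⁰)³
   = 2.880 × 10⁻¹ m/s²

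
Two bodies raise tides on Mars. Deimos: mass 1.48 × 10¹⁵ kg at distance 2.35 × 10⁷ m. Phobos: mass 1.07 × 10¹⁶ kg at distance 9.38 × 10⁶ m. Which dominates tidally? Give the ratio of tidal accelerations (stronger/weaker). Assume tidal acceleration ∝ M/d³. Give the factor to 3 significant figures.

Phobos, by a factor of ≈ 114

Compare M/d³ for the two perturbers:
Deimos: (1.48 × 10¹⁵) / (2.35 × 10⁷)³ = 1.140 × 10⁻⁷
Phobos: (1.07 × 10¹⁶) / (9.38 × 10⁶)³ = 1.297 × 10⁻⁵
Ratio (larger/smaller) = 114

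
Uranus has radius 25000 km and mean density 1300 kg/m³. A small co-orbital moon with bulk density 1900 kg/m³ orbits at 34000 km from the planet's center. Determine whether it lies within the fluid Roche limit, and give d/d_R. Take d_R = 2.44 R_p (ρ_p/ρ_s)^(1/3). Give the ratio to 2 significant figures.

d_R = 2.44 × (25000 km) × (1300/1900)^(1/3) = 53750 km
d/d_R = (34000) / (53750) = 0.63
Since d/d_R < 1, the body is inside the Roche limit.

inside; d/d_R ≈ 0.63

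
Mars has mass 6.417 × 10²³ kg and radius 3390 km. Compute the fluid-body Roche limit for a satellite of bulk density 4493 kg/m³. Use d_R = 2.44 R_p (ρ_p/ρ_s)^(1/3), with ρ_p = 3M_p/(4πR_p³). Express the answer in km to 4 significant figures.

7912 km

ρ_p = 3M_p/(4πR_p³) = 3 × (6.417 × 10²³) / (4π × (3.390 × 10⁶ m)³) = 3932 kg/m³
d_R = 2.44 × 3390 km × (3932/4493)^(1/3)
    = 7912 km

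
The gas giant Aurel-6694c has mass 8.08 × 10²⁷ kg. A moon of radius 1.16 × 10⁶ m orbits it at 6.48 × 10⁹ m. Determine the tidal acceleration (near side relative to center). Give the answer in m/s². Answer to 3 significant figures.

Δg = 2GMr/d³
   = 2 × (6.674 × 10⁻¹¹) × (8.08 × 10²⁷) × (1.16 × 10⁶) / (6.48 × 10⁹)³
   = 4.60 × 10⁻⁶ m/s²

4.60 × 10⁻⁶ m/s²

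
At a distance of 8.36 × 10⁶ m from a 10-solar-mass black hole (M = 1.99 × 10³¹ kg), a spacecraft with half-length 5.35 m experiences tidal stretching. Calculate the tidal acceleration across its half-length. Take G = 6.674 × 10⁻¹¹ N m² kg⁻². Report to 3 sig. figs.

Since r ≪ d, expand the inverse-square field across one radius to get the leading 2GMr/d³ term.
Δa = 2GMr/d³
   = 2 × (6.674 × 10⁻¹¹) × (1.99 × 10³¹) × (5.35) / (8.36 × 10⁶)³
   = 2.43 × 10¹ m/s²

2.43 × 10¹ m/s²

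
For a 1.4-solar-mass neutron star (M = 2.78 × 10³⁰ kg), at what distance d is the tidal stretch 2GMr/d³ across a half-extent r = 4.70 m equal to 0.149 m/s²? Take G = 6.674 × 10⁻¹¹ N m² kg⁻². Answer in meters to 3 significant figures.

2.27 × 10⁷ m

2GMr/d³ = a_tidal  ⇒  d = (2GMr / a_tidal)^(1/3)
d = (2 × 6.674×10⁻¹¹ × (2.78 × 10³⁰) × (4.70) / (0.149))^(1/3)
  = 2.27 × 10⁷ m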